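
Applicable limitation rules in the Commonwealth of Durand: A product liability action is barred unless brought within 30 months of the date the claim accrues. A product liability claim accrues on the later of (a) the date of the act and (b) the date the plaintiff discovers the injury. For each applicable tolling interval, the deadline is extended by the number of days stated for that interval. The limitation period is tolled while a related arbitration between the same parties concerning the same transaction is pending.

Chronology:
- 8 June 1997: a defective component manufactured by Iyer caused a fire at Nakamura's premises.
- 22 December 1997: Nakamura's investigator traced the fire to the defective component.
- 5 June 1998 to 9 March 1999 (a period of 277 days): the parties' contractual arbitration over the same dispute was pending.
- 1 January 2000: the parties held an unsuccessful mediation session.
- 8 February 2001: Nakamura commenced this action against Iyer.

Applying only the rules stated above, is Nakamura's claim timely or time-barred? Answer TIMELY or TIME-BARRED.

Taking the later of the act (8 June 1997) and discovery (22 December 1997), the claim accrued on 22 December 1997.
The untolled deadline — 30 months after 22 December 1997 — is 22 June 2000.
The pending related arbitration from 5 June 1998 to 9 March 1999 tolled the period for 277 days, extending the deadline to 26 March 2001.
None of the other events listed affects the running of the period under the stated rules.
Filing on 8 February 2001 beat the 26 March 2001 deadline — the action is timely.

TIMELY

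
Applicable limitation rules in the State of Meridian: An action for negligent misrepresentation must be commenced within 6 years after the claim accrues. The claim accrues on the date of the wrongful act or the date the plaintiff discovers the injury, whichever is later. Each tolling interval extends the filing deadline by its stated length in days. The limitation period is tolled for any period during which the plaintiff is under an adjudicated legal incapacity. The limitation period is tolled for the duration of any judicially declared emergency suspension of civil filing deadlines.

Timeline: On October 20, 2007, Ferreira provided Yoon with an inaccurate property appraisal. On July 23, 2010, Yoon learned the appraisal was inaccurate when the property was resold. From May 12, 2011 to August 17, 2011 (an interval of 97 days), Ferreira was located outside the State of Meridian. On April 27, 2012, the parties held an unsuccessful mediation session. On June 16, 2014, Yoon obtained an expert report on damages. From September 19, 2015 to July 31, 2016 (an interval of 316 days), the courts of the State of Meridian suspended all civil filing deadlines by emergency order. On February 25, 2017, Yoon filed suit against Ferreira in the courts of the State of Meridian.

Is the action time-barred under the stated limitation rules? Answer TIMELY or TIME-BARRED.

TIMELY

The claim accrued on July 23, 2010 — the later of the October 20, 2007 act and the July 23, 2010 discovery.
The untolled deadline — 6 years after July 23, 2010 — is July 23, 2016.
The period was tolled for 316 days by the emergency suspension of filing deadlines (September 19, 2015 to July 31, 2016), pushing the deadline to June 4, 2017.
The defendant's absence from the jurisdiction from May 12, 2011 to August 17, 2011 does not toll the period, because no stated rule makes the defendant's absence a tolling event.
The other events in the timeline have no effect on the limitation period under the stated rules.
Yoon filed on February 25, 2017, before the June 4, 2017 deadline, so the action is timely.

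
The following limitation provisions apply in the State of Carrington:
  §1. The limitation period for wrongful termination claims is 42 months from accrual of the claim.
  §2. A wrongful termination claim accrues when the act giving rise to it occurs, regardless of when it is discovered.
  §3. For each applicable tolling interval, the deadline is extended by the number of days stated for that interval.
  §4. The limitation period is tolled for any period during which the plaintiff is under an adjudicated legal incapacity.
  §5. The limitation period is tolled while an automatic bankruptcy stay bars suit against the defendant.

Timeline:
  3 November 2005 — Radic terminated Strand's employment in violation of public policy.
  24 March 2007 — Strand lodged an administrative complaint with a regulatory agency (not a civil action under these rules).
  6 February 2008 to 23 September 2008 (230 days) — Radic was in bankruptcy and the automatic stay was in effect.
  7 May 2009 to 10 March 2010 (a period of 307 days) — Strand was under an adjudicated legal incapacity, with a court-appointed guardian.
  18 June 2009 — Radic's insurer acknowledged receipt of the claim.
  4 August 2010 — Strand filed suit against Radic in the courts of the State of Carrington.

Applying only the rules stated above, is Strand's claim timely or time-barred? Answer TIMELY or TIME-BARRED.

TIMELY

The limitation period began to run on 3 November 2005.
Adding the 42 months base period to 3 November 2005 gives a deadline of 3 May 2009, before any tolling.
The automatic bankruptcy stay from 6 February 2008 to 23 September 2008 tolled the period for 230 days, extending the deadline to 19 December 2009.
Because the plaintiff's legal incapacity ran from 7 May 2009 to 10 March 2010, the deadline is extended by 307 days to 22 October 2010.
None of the other events listed affects the running of the period under the stated rules.
The 4 August 2010 filing precedes the 22 October 2010 deadline; the claim is timely.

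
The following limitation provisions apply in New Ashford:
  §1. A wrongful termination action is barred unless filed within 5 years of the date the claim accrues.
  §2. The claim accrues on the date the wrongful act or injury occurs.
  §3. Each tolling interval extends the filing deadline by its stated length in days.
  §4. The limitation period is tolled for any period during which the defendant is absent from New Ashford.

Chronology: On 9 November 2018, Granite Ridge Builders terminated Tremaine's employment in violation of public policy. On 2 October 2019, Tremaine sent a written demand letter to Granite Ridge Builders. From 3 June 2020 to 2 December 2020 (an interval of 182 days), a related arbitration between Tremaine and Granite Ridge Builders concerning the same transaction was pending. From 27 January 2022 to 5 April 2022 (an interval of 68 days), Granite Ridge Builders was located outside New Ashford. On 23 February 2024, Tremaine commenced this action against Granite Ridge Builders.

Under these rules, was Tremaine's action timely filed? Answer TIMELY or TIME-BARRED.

TIME-BARRED

The claim accrued on 9 November 2018, when the wrongful act occurred.
Adding the 5 years base period to 9 November 2018 gives a deadline of 9 November 2023, before any tolling.
The period was tolled for 68 days by the defendant's absence from the jurisdiction (27 January 2022 to 5 April 2022), pushing the deadline to 16 January 2024.
The pending related arbitration from 3 June 2020 to 2 December 2020 does not toll the period, because no stated rule makes a pending arbitration a tolling event.
The other events in the timeline have no effect on the limitation period under the stated rules.
The 23 February 2024 filing falls after the 16 January 2024 deadline; the claim is time-barred.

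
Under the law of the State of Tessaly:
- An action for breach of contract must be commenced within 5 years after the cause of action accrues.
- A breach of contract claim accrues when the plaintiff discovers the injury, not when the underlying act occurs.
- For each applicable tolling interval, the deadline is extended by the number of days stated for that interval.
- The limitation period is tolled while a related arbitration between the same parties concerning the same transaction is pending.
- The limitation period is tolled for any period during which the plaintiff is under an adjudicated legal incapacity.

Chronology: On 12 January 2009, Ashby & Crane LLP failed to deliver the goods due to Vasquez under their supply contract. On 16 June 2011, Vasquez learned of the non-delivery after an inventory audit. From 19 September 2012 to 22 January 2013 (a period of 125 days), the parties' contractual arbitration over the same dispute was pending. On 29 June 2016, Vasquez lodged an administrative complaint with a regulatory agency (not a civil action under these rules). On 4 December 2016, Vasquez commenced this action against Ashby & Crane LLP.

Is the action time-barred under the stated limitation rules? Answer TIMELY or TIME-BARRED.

TIME-BARRED

The claim did not accrue until Vasquez discovered the injury on 16 June 2011; the 12 January 2009 act date does not start the clock under the stated rule.
Adding the 5 years base period to 16 June 2011 gives a deadline of 16 June 2016, before any tolling.
The period was tolled for 125 days by the pending related arbitration (19 September 2012 to 22 January 2013), pushing the deadline to 19 October 2016.
Nothing else in the chronology tolls or restarts the period.
The 4 December 2016 filing falls after the 19 October 2016 deadline; the claim is time-barred.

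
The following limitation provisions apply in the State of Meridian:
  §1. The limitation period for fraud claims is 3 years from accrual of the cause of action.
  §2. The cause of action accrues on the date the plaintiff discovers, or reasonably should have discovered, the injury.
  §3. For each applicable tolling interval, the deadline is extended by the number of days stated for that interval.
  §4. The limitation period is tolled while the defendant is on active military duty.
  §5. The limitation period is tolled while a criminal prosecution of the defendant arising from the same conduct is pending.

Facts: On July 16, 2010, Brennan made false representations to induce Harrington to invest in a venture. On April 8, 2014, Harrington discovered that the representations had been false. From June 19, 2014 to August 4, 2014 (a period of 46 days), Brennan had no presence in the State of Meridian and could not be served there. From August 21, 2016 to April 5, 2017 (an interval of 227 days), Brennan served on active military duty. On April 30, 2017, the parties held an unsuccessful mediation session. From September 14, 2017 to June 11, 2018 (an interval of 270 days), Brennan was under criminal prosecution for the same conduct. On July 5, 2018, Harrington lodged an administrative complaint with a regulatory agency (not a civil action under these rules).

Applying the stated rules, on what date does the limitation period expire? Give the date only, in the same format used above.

Under the discovery rule, the claim accrued on April 8, 2014, when Harrington discovered the injury — not on the July 16, 2010 date of the underlying act.
The untolled deadline — 3 years after April 8, 2014 — is April 8, 2017.
The period was tolled for 227 days by the defendant's active military service (August 21, 2016 to April 5, 2017), pushing the deadline to November 21, 2017.
The pending criminal prosecution from September 14, 2017 to June 11, 2018 tolled the period for 270 days, extending the deadline to August 18, 2018.
Although the defendant's absence ran from June 19, 2014 to August 4, 2014, the stated rules do not make that a tolling event, so it is disregarded.
None of the other events listed affects the running of the period under the stated rules.

August 18, 2018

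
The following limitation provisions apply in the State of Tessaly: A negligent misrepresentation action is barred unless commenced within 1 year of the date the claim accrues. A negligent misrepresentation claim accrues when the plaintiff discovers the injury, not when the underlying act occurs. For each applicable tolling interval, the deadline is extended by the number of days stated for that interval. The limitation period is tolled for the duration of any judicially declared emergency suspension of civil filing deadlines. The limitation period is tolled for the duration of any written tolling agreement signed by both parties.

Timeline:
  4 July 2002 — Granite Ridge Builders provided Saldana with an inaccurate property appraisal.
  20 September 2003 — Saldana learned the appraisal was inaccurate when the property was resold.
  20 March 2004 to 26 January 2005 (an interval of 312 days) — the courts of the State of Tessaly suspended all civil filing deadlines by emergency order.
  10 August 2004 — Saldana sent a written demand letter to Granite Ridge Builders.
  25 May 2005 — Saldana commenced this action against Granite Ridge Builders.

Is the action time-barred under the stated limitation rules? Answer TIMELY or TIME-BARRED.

Under the discovery rule, the claim accrued on 20 September 2003, when Saldana discovered the injury — not on the 4 July 2002 date of the underlying act.
The untolled deadline — 1 year after 20 September 2003 — is 20 September 2004.
The period was tolled for 312 days by the emergency suspension of filing deadlines (20 March 2004 to 26 January 2005), pushing the deadline to 29 July 2005.
Nothing else in the chronology tolls or restarts the period.
Saldana filed on 25 May 2005, before the 29 July 2005 deadline, so the action is timely.

TIMELY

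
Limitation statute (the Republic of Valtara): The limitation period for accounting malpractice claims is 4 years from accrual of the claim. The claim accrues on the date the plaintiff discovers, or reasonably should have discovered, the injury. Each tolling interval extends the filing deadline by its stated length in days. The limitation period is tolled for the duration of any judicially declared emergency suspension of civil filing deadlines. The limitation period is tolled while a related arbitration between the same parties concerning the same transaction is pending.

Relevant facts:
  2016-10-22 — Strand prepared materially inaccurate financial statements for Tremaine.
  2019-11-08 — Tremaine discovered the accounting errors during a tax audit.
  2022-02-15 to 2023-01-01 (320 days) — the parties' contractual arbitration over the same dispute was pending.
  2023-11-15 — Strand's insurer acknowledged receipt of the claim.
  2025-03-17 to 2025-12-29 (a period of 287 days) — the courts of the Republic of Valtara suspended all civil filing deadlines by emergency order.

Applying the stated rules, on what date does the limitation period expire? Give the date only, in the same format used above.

Accrual is tied to discovery, so the period began on 2019-11-08 rather than on 2016-10-22 when the act occurred.
The untolled deadline — 4 years after 2019-11-08 — is 2023-11-08.
Because the pending related arbitration ran from 2022-02-15 to 2023-01-01, the deadline is extended by 320 days to 2024-09-23.
The emergency suspension of filing deadlines starting 2025-03-17 came too late — the period had run on 2024-09-23 — and so does not extend the deadline.
Nothing else in the chronology tolls or restarts the period.

2024-09-23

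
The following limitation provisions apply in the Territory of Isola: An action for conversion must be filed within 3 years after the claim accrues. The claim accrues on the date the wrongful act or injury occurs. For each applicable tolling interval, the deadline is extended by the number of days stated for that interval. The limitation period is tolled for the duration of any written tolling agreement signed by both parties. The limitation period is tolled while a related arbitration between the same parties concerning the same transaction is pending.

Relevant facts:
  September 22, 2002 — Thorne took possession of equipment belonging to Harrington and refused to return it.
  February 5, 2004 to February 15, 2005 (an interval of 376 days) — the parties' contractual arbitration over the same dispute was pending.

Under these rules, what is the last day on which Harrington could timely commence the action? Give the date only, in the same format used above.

October 3, 2006

The claim accrued on September 22, 2002, when the wrongful act occurred.
Adding the 3 years base period to September 22, 2002 gives a deadline of September 22, 2005, before any tolling.
The period was tolled for 376 days by the pending related arbitration (February 5, 2004 to February 15, 2005), pushing the deadline to October 3, 2006.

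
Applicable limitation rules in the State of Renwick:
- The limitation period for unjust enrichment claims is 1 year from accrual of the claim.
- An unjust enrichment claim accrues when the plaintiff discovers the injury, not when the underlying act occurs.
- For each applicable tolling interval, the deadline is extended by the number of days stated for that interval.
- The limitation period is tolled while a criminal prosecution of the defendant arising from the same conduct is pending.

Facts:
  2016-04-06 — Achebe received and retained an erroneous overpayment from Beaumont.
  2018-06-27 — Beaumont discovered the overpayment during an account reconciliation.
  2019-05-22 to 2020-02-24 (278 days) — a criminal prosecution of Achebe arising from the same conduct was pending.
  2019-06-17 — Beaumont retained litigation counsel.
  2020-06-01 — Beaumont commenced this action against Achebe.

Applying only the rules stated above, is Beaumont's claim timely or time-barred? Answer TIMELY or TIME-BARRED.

TIME-BARRED

Accrual is tied to discovery, so the period began on 2018-06-27 rather than on 2016-04-06 when the act occurred.
Adding the 1 year base period to 2018-06-27 gives a deadline of 2019-06-27, before any tolling.
Because the pending criminal prosecution ran from 2019-05-22 to 2020-02-24, the deadline is extended by 278 days to 2020-03-31.
Nothing else in the chronology tolls or restarts the period.
Beaumont filed on 2020-06-01, after the 2020-03-31 deadline, so the action is time-barred.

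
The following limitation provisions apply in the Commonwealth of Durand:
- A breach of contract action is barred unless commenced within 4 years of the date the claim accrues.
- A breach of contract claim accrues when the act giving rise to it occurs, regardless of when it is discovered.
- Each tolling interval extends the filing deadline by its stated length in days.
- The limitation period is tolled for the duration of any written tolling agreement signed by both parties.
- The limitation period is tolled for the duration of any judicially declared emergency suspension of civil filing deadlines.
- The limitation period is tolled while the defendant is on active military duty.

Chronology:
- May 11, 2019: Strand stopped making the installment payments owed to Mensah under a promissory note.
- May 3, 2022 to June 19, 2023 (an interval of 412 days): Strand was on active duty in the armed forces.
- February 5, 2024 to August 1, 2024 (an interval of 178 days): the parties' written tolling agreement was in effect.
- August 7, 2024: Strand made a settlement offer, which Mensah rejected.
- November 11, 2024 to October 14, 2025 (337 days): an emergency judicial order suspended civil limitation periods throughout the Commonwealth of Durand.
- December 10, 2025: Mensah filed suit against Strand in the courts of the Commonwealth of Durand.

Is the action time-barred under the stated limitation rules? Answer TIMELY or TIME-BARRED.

The claim accrued on May 11, 2019, the date of the act.
Adding the 4 years base period to May 11, 2019 gives a deadline of May 11, 2023, before any tolling.
The period was tolled for 412 days by the defendant's active military service (May 3, 2022 to June 19, 2023), pushing the deadline to June 26, 2024.
Because the written tolling agreement ran from February 5, 2024 to August 1, 2024, the deadline is extended by 178 days to December 21, 2024.
The emergency suspension of filing deadlines from November 11, 2024 to October 14, 2025 tolled the period for 337 days, extending the deadline to November 23, 2025.
None of the other events listed affects the running of the period under the stated rules.
Filing on December 10, 2025 missed the November 23, 2025 deadline — the action is time-barred.

TIME-BARRED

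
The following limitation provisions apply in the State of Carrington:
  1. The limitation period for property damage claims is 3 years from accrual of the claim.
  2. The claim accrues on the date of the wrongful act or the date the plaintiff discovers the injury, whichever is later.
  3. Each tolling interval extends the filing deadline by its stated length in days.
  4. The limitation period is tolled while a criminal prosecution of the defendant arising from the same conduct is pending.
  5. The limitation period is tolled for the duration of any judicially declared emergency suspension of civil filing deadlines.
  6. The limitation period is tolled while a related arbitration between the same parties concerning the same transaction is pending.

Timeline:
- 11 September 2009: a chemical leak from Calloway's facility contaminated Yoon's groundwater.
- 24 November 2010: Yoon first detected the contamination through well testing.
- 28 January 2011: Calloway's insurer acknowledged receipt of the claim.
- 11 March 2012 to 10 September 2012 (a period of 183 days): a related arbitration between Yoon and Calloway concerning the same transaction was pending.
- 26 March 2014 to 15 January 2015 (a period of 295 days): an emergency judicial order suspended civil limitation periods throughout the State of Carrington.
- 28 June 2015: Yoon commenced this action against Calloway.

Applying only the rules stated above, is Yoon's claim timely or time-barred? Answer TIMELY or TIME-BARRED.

Taking the later of the act (11 September 2009) and discovery (24 November 2010), the claim accrued on 24 November 2010.
Adding the 3 years base period to 24 November 2010 gives a deadline of 24 November 2013, before any tolling.
The period was tolled for 183 days by the pending related arbitration (11 March 2012 to 10 September 2012), pushing the deadline to 26 May 2014.
Because the emergency suspension of filing deadlines ran from 26 March 2014 to 15 January 2015, the deadline is extended by 295 days to 17 March 2015.
Nothing else in the chronology tolls or restarts the period.
Filing on 28 June 2015 missed the 17 March 2015 deadline — the action is time-barred.

TIME-BARRED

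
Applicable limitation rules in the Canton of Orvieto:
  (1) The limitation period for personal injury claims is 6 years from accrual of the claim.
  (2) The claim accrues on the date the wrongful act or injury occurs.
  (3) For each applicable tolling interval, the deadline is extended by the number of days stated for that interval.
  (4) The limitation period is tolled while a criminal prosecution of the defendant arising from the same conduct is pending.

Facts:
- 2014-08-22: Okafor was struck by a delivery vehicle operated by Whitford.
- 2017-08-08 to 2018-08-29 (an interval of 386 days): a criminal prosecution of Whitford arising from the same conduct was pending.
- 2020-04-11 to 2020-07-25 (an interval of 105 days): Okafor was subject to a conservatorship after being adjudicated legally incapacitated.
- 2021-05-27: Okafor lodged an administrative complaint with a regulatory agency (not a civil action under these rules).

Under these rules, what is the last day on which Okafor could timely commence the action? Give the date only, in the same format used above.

The limitation period began to run on 2014-08-22.
6 years from 2014-08-22 is 2020-08-22.
The period was tolled for 386 days by the pending criminal prosecution (2017-08-08 to 2018-08-29), pushing the deadline to 2021-09-12.
The plaintiff's legal incapacity from 2020-04-11 to 2020-07-25 does not toll the period, because no stated rule makes the plaintiff's incapacity a tolling event.
Nothing else in the chronology tolls or restarts the period.

2021-09-12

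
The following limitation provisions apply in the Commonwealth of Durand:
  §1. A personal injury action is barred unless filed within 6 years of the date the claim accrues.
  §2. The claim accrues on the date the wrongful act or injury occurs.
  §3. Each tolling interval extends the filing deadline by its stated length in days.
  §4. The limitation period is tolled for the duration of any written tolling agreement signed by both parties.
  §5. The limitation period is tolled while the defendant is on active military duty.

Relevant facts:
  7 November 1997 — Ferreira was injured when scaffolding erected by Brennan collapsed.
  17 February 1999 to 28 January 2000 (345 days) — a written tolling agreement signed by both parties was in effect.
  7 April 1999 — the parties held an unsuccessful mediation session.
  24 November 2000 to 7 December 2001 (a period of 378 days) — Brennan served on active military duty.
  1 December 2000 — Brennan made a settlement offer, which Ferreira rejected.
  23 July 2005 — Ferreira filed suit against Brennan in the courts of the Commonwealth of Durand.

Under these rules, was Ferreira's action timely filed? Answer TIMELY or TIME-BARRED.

The claim accrued on 7 November 1997, the date of the act.
Adding the 6 years base period to 7 November 1997 gives a deadline of 7 November 2003, before any tolling.
Because the written tolling agreement ran from 17 February 1999 to 28 January 2000, the deadline is extended by 345 days to 17 October 2004.
The defendant's active military service from 24 November 2000 to 7 December 2001 tolled the period for 378 days, extending the deadline to 30 October 2005.
The other events in the timeline have no effect on the limitation period under the stated rules.
Filing on 23 July 2005 beat the 30 October 2005 deadline — the action is timely.

TIMELY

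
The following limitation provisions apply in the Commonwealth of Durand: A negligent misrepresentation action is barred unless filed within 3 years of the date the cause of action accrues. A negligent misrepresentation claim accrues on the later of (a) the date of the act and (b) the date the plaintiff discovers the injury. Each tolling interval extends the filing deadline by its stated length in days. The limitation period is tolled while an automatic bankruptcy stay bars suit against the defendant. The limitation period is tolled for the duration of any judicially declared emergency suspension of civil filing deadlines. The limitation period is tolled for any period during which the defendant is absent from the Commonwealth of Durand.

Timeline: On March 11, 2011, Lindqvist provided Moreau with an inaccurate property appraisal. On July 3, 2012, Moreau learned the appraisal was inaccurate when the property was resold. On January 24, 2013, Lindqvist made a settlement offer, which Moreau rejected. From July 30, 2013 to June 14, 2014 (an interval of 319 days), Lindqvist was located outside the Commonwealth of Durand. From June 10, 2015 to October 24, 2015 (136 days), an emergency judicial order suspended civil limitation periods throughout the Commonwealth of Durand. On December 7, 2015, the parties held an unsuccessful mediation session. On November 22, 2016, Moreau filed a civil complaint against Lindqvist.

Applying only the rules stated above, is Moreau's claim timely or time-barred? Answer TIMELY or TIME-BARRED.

TIME-BARRED

Taking the later of the act (March 11, 2011) and discovery (July 3, 2012), the claim accrued on July 3, 2012.
The untolled deadline — 3 years after July 3, 2012 — is July 3, 2015.
The period was tolled for 319 days by the defendant's absence from the jurisdiction (July 30, 2013 to June 14, 2014), pushing the deadline to May 17, 2016.
The period was tolled for 136 days by the emergency suspension of filing deadlines (June 10, 2015 to October 24, 2015), pushing the deadline to September 30, 2016.
Nothing else in the chronology tolls or restarts the period.
Moreau filed on November 22, 2016, after the September 30, 2016 deadline, so the action is time-barred.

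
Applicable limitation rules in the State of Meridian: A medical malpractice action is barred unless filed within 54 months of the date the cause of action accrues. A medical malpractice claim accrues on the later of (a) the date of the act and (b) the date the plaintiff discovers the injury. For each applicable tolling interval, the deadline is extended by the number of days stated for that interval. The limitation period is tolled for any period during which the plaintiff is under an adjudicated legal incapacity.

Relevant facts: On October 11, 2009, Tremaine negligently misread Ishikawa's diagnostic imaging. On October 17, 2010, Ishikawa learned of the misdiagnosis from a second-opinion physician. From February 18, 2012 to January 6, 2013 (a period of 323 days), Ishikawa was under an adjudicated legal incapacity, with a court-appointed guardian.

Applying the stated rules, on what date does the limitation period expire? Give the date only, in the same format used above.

March 5, 2016

The claim accrued on October 17, 2010 — the later of the October 11, 2009 act and the October 17, 2010 discovery.
Adding the 54 months base period to October 17, 2010 gives a deadline of April 17, 2015, before any tolling.
Because the plaintiff's legal incapacity ran from February 18, 2012 to January 6, 2013, the deadline is extended by 323 days to March 5, 2016.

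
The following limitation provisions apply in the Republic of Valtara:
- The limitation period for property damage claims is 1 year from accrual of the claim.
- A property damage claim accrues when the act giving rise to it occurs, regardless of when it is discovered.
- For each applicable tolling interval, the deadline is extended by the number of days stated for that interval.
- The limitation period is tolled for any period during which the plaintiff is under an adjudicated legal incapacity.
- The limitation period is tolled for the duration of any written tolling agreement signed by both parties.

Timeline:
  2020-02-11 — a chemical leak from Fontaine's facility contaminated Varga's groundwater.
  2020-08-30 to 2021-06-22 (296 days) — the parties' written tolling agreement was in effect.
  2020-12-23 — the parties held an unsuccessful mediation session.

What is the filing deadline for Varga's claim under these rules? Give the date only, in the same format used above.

2021-12-04

The limitation period began to run on 2020-02-11.
1 year from 2020-02-11 is 2021-02-11.
The written tolling agreement from 2020-08-30 to 2021-06-22 tolled the period for 296 days, extending the deadline to 2021-12-04.
None of the other events listed affects the running of the period under the stated rules.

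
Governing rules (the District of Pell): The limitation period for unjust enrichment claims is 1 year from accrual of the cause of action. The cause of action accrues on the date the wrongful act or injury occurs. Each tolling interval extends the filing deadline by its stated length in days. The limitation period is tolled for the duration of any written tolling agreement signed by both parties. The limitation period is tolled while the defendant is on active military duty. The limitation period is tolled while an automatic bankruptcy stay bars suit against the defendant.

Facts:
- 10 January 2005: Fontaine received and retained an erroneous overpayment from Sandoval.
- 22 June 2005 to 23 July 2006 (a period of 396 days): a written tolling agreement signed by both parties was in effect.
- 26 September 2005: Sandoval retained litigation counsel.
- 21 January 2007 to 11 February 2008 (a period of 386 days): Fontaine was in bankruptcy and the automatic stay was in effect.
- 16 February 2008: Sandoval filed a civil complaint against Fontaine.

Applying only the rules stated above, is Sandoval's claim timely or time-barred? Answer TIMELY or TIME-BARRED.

The cause of action accrued on 10 January 2005, the date of the act.
The untolled deadline — 1 year after 10 January 2005 — is 10 January 2006.
The written tolling agreement from 22 June 2005 to 23 July 2006 tolled the period for 396 days, extending the deadline to 10 February 2007.
Because the automatic bankruptcy stay ran from 21 January 2007 to 11 February 2008, the deadline is extended by 386 days to 2 March 2008.
Nothing else in the chronology tolls or restarts the period.
Sandoval filed on 16 February 2008, before the 2 March 2008 deadline, so the action is timely.

TIMELY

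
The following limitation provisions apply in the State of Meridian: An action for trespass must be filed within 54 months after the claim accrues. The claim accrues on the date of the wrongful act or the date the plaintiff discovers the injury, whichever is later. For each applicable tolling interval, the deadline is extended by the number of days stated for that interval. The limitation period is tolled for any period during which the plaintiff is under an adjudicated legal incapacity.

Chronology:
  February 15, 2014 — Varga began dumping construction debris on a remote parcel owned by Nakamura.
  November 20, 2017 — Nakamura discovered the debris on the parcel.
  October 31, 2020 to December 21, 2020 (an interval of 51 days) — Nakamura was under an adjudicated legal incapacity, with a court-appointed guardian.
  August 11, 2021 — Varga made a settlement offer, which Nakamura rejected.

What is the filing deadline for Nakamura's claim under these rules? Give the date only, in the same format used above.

The claim accrued on November 20, 2017 — the later of the February 15, 2014 act and the November 20, 2017 discovery.
The untolled deadline — 54 months after November 20, 2017 — is May 20, 2022.
Because the plaintiff's legal incapacity ran from October 31, 2020 to December 21, 2020, the deadline is extended by 51 days to July 10, 2022.
Nothing else in the chronology tolls or restarts the period.

July 10, 2022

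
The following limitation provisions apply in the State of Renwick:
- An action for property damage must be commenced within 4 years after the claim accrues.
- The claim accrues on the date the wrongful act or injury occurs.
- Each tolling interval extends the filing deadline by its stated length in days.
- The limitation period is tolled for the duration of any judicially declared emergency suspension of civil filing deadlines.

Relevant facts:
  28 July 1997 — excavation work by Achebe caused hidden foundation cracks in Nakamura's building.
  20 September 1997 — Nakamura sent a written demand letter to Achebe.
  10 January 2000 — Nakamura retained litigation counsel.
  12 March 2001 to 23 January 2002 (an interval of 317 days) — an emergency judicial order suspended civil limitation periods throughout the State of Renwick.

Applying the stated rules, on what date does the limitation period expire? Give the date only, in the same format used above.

The claim accrued on 28 July 1997, when the wrongful act occurred.
The untolled deadline — 4 years after 28 July 1997 — is 28 July 2001.
The period was tolled for 317 days by the emergency suspension of filing deadlines (12 March 2001 to 23 January 2002), pushing the deadline to 10 June 2002.
The other events in the timeline have no effect on the limitation period under the stated rules.

10 June 2002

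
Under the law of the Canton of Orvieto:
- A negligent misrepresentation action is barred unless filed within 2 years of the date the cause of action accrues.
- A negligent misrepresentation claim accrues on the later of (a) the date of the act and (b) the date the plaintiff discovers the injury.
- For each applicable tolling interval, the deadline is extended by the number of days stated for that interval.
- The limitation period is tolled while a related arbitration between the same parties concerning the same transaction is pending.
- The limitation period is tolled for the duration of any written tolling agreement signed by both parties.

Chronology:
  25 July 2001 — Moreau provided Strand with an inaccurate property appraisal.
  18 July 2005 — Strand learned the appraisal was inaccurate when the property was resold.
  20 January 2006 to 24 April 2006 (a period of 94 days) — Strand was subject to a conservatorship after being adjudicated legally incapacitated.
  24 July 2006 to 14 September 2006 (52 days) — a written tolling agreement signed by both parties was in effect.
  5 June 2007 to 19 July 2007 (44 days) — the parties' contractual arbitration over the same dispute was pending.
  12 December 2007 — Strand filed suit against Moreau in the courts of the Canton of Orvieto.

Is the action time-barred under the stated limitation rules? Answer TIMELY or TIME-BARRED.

Taking the later of the act (25 July 2001) and discovery (18 July 2005), the claim accrued on 18 July 2005.
Adding the 2 years base period to 18 July 2005 gives a deadline of 18 July 2007, before any tolling.
The written tolling agreement from 24 July 2006 to 14 September 2006 tolled the period for 52 days, extending the deadline to 8 September 2007.
The pending related arbitration from 5 June 2007 to 19 July 2007 tolled the period for 44 days, extending the deadline to 22 October 2007.
No stated provision tolls the period for the plaintiff's incapacity, so the interval from 20 January 2006 to 24 April 2006 has no effect on the deadline.
The 12 December 2007 filing falls after the 22 October 2007 deadline; the claim is time-barred.

TIME-BARRED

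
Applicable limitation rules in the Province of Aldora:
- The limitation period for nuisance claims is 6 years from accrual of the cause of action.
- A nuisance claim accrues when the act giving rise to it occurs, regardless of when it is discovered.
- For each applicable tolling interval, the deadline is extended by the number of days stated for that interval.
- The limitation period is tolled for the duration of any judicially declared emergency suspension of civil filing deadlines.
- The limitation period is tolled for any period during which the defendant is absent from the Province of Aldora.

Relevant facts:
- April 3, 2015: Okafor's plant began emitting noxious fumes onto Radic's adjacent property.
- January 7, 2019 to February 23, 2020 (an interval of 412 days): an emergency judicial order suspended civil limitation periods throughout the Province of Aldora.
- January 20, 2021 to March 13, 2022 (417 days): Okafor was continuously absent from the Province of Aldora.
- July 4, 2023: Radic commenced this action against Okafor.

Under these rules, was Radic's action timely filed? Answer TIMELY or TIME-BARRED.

The claim accrued on April 3, 2015, when the wrongful act occurred.
The untolled deadline — 6 years after April 3, 2015 — is April 3, 2021.
Because the emergency suspension of filing deadlines ran from January 7, 2019 to February 23, 2020, the deadline is extended by 412 days to May 20, 2022.
The period was tolled for 417 days by the defendant's absence from the jurisdiction (January 20, 2021 to March 13, 2022), pushing the deadline to July 11, 2023.
Filing on July 4, 2023 beat the July 11, 2023 deadline — the action is timely.

TIMELY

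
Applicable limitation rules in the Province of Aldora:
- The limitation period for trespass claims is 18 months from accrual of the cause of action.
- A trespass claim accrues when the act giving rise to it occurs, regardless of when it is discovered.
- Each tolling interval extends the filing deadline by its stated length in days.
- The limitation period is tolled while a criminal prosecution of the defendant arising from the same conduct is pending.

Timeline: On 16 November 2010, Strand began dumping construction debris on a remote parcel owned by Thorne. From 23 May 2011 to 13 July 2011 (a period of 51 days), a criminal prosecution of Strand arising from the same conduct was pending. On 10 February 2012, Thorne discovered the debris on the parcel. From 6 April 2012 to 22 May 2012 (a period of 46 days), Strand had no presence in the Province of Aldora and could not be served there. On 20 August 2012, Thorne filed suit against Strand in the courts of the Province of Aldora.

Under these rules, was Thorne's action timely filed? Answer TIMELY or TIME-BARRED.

TIME-BARRED

Accrual is governed by the date of the act, so the period began to run on 16 November 2010; the later discovery on 10 February 2012 is irrelevant under the stated rule.
Adding the 18 months base period to 16 November 2010 gives a deadline of 16 May 2012, before any tolling.
The pending criminal prosecution from 23 May 2011 to 13 July 2011 tolled the period for 51 days, extending the deadline to 6 July 2012.
No stated provision tolls the period for the defendant's absence, so the interval from 6 April 2012 to 22 May 2012 has no effect on the deadline.
Filing on 20 August 2012 missed the 6 July 2012 deadline — the action is time-barred.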